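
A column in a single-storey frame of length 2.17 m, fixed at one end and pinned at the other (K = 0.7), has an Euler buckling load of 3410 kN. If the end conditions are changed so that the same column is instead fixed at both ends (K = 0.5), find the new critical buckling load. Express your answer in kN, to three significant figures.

P_cr ≈ 6680 kN

P_cr ∝ 1/K², so P_cr,new = P_cr,old × (K_old/K_new)² = 3410 × (0.7/0.5)²
= 3410 × 1.960 = 6680 kN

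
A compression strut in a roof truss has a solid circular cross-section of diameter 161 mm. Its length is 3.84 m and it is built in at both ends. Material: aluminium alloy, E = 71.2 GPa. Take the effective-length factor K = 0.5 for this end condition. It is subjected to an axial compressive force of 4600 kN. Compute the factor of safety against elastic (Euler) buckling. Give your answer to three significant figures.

n ≈ 1.37

I = πd⁴/64 = π×161⁴/64 = 3.298×10^7 mm⁴
I = 3.298×10^7 mm⁴ = 3.298×10^-5 m⁴
Effective length L_e = K·L = 0.5 × 3.84 = 1.920 m
P_cr = π²EI / L_e² = π² × 71.2×10⁹ × 3.298×10^-5 / 1.920² = 6.287×10^6 N
Factor of safety n = P_cr / P = 6287.1 / 4600 = 1.37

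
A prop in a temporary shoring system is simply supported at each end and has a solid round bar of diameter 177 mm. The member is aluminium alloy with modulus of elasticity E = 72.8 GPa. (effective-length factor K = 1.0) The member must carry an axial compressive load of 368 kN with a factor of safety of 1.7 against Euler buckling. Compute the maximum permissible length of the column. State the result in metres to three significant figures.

I = πd⁴/64 = π×177⁴/64 = 4.818×10^7 mm⁴
I = 4.818×10^-5 m⁴
Required critical load P_cr = n·P = 1.7 × 368 = 625.6 kN = 6.256×10^5 N
From P_cr = π²EI/(K·L)²:  L = (1/K)·√(π²EI/P_cr) = (1/1)·√(π²×7.28×10^10×4.818×10^-5/6.256×10^5)
L = 7.44 m

L_max ≈ 7.44 m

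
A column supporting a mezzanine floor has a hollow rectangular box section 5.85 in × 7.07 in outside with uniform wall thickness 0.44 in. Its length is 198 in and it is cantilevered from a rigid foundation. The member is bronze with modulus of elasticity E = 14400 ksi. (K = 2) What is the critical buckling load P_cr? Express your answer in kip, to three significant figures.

Inner dimensions: h_i = 7.07 − 2×0.44 = 6.190 in, b_i = 5.85 − 2×0.44 = 4.970 in
Weak-axis I_min = (h_o·b_o³ − h_i·b_i³)/12 with b_o = 5.85, b_i = 4.970 in (shorter outer/inner sides).
I_min = (7.07×5.85³ − 6.190×4.970³)/12 = 54.63 in⁴
Effective length L_e = K·L = 2 × 198 = 396.0 in
P_cr = π²EI / L_e² = π² × 14400×10³ × 54.63 / 396.0² = 4.951×10^4 lb

P_cr ≈ 49.5 kip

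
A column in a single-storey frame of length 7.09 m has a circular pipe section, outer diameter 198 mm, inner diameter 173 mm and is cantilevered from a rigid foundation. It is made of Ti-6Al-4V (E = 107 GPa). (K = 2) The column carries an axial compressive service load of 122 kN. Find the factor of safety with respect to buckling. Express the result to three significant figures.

d_o = 198 mm, d_i = 173 mm
I = π(d_o⁴ − d_i⁴)/64 = π(198⁴ − 173.0⁴)/64 = 3.148×10^7 mm⁴
I = 3.148×10^7 mm⁴ = 3.148×10^-5 m⁴
Effective length L_e = K·L = 2 × 7.09 = 14.18 m
P_cr = π²EI / L_e² = π² × 107×10⁹ × 3.148×10^-5 / 14.18² = 1.653×10^5 N
Factor of safety n = P_cr / P = 165.31 / 122 = 1.36

n ≈ 1.36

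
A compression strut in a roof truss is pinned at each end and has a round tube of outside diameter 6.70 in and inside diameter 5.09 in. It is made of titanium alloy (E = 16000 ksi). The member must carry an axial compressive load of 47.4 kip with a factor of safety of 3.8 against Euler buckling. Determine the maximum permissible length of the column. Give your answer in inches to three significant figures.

L_max ≈ 240 in

d_o = 6.70 in, d_i = 5.09 in
I = π(d_o⁴ − d_i⁴)/64 = π(6.70⁴ − 5.090⁴)/64 = 65.97 in⁴
Required critical load P_cr = n·P = 3.8 × 47.4 = 180.1 kip = 1.801×10^5 lb
From P_cr = π²EI/(K·L)²:  L = (1/K)·√(π²EI/P_cr) = (1/1)·√(π²×1.60×10^7×65.97/1.801×10^5)
L = 240 in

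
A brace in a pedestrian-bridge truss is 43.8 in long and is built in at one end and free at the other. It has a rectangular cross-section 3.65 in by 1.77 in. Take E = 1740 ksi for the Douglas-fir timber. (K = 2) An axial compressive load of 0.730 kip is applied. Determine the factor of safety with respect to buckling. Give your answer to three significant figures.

n ≈ 5.17

Buckling occurs about the weak axis: I_min = h·b³/12 with b = 1.77 in (the shorter side).
I_min = 3.65×1.77³/12 = 1.687 in⁴
Effective length L_e = K·L = 2 × 43.8 = 87.60 in
P_cr = π²EI / L_e² = π² × 1740×10³ × 1.687 / 87.60² = 3.775×10^3 lb
Factor of safety n = P_cr / P = 3.7746 / 0.730 = 5.17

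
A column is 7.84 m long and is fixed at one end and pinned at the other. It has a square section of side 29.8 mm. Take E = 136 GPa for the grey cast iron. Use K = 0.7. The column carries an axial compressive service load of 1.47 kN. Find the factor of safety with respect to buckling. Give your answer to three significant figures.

I = a⁴/12 = 29.8⁴/12 = 6.572×10^4 mm⁴
I = 6.572×10^4 mm⁴ = 6.572×10^-8 m⁴
Effective length L_e = K·L = 0.7 × 7.84 = 5.488 m
P_cr = π²EI / L_e² = π² × 136×10⁹ × 6.572×10^-8 / 5.488² = 2.929×10^3 N
Factor of safety n = P_cr / P = 2.9288 / 1.47 = 1.99

n ≈ 1.99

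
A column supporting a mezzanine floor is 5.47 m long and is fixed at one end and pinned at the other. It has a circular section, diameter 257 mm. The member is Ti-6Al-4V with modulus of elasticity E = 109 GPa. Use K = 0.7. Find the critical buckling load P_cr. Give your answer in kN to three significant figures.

P_cr ≈ 15700 kN

I = πd⁴/64 = π×257⁴/64 = 2.141×10^8 mm⁴
I = 2.141×10^8 mm⁴ = 2.141×10^-4 m⁴
Effective length L_e = K·L = 0.7 × 5.47 = 3.829 m
P_cr = π²EI / L_e² = π² × 109×10⁹ × 2.141×10^-4 / 3.829² = 1.571×10^7 N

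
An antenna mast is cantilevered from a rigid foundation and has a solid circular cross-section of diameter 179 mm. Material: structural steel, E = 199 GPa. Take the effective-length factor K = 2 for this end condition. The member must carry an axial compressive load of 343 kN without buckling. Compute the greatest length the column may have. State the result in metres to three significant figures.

I = πd⁴/64 = π×179⁴/64 = 5.039×10^7 mm⁴
I = 5.039×10^-5 m⁴
At the buckling limit P_cr = P = 3.430×10^5 N
From P_cr = π²EI/(K·L)²:  L = (1/K)·√(π²EI/P_cr) = (1/2)·√(π²×1.99×10^11×5.039×10^-5/3.430×10^5)
L = 8.49 m

L_max ≈ 8.49 m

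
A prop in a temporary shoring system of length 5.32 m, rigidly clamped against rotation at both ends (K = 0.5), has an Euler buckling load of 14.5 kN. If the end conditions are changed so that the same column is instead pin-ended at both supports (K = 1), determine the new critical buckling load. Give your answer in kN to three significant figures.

P_cr ∝ 1/K², so P_cr,new = P_cr,old × (K_old/K_new)² = 14.5 × (0.5/1)²
= 14.5 × 0.2500 = 3.62 kN

P_cr ≈ 3.62 kN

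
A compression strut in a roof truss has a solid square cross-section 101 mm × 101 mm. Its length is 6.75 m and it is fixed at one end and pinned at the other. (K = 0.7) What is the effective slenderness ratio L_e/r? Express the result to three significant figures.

λ ≈ 162

I = a⁴/12 = 101⁴/12 = 8.672×10^6 mm⁴
A = 1.020×10^4 mm²;  r_min = √(I/A) = √(8.672×10^6/1.020×10^4) = 29.16 mm
L_e = K·L = 0.7 × 6.75 m = 4.725 m = 4725.0 mm
λ = L_e / r_min = 4725.0 / 29.16 = 162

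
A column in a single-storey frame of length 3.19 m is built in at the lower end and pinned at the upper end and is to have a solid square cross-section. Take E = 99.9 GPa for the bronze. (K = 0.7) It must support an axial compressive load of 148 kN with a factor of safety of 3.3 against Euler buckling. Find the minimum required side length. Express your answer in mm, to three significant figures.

Required P_cr = n·P = 3.3 × 148 = 488.4 kN
L_e = K·L = 0.7 × 3.19 = 2.233 m
Required I = P_cr·L_e²/(π²E) = 4.884×10^5 × 2.233² / (π² × 9.99×10^10) = 2.470×10^-6 m⁴
I_req = 2.470×10^6 mm⁴
Solid square: I = a⁴/12  ⇒  a = (12I)^(1/4) = (12×2.470×10^6)^(1/4) = 73.8 mm

a ≈ 73.8 mm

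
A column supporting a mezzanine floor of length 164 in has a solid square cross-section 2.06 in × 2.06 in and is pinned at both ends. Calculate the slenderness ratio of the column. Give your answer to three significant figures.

λ ≈ 276

I = a⁴/12 = 2.06⁴/12 = 1.501 in⁴
A = 4.244 in²;  r_min = √(I/A) = √(1.501/4.244) = 0.5947 in
L_e = K·L = 1 × 164 = 164.0 in
λ = L_e / r_min = 164.00 / 0.5947 = 276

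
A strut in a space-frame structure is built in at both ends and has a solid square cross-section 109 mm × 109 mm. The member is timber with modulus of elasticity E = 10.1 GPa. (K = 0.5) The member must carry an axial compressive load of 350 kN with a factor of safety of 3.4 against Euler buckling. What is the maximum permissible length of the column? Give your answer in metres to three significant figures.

I = a⁴/12 = 109⁴/12 = 1.176×10^7 mm⁴
I = 1.176×10^-5 m⁴
Required critical load P_cr = n·P = 3.4 × 350 = 1190 kN = 1.190×10^6 N
From P_cr = π²EI/(K·L)²:  L = (1/K)·√(π²EI/P_cr) = (1/0.5)·√(π²×1.01×10^10×1.176×10^-5/1.190×10^6)
L = 1.99 m

L_max ≈ 1.99 m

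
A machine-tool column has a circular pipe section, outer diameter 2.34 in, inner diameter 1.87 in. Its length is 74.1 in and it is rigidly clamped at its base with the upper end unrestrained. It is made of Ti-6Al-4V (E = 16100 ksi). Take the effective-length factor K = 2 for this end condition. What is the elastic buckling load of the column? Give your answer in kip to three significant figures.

P_cr ≈ 6.31 kip

d_o = 2.34 in, d_i = 1.87 in
I = π(d_o⁴ − d_i⁴)/64 = π(2.34⁴ − 1.870⁴)/64 = 0.8715 in⁴
Effective length L_e = K·L = 2 × 74.1 = 148.2 in
P_cr = π²EI / L_e² = π² × 16100×10³ × 0.8715 / 148.2² = 6.305×10^3 lb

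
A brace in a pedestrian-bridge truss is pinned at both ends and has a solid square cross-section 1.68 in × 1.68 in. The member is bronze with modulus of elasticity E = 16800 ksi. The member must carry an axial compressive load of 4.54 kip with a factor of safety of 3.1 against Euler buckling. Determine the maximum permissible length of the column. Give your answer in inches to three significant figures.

L_max ≈ 88.4 in

I = a⁴/12 = 1.68⁴/12 = 0.6638 in⁴
Required critical load P_cr = n·P = 3.1 × 4.54 = 14.07 kip = 1.407×10^4 lb
From P_cr = π²EI/(K·L)²:  L = (1/K)·√(π²EI/P_cr) = (1/1)·√(π²×1.68×10^7×0.6638/1.407×10^4)
L = 88.4 in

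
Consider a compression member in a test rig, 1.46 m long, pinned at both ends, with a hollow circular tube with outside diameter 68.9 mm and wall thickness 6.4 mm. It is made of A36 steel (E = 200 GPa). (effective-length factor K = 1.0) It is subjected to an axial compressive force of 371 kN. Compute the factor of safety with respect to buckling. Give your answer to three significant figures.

Inner diameter d_i = 68.9 − 2×6.4 = 56.10 mm
I = π(d_o⁴ − d_i⁴)/64 = π(68.9⁴ − 56.10⁴)/64 = 6.200×10^5 mm⁴
I = 6.200×10^5 mm⁴ = 6.200×10^-7 m⁴
Effective length L_e = K·L = 1 × 1.46 = 1.460 m
P_cr = π²EI / L_e² = π² × 200×10⁹ × 6.200×10^-7 / 1.460² = 5.742×10^5 N
Factor of safety n = P_cr / P = 574.16 / 371 = 1.55

n ≈ 1.55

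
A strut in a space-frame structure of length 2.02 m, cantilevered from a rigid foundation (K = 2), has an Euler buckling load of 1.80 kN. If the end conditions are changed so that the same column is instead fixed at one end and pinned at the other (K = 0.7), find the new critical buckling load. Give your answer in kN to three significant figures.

P_cr ∝ 1/K², so P_cr,new = P_cr,old × (K_old/K_new)² = 1.80 × (2/0.7)²
= 1.80 × 8.163 = 14.7 kN

P_cr ≈ 14.7 kN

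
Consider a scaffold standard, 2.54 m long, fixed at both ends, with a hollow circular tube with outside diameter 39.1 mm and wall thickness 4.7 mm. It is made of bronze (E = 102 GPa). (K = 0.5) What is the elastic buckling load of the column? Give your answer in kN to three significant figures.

Inner diameter d_i = 39.1 − 2×4.7 = 29.70 mm
I = π(d_o⁴ − d_i⁴)/64 = π(39.1⁴ − 29.70⁴)/64 = 7.654×10^4 mm⁴
I = 7.654×10^4 mm⁴ = 7.654×10^-8 m⁴
Effective length L_e = K·L = 0.5 × 2.54 = 1.270 m
P_cr = π²EI / L_e² = π² × 102×10⁹ × 7.654×10^-8 / 1.270² = 4.777×10^4 N

P_cr ≈ 47.8 kN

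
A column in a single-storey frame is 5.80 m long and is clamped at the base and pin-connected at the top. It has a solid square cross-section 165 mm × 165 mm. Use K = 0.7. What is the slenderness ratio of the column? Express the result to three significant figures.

For a square r = a/√12 = 165/√12 = 47.63 mm
L_e = K·L = 0.7 × 5.80 m = 4.060 m = 4060.0 mm
λ = L_e / r_min = 4060.0 / 47.63 = 85.2

λ ≈ 85.2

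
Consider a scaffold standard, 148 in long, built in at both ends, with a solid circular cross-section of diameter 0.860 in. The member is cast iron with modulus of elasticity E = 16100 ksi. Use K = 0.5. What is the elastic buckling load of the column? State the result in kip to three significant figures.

I = πd⁴/64 = π×0.860⁴/64 = 2.685×10^-2 in⁴
Effective length L_e = K·L = 0.5 × 148 = 74.00 in
P_cr = π²EI / L_e² = π² × 16100×10³ × 2.685×10^-2 / 74.00² = 779.2 lb

P_cr ≈ 0.779 kip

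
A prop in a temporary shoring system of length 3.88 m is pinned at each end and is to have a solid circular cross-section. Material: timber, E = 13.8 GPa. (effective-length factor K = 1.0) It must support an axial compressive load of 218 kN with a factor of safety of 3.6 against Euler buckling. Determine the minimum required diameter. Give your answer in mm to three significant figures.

Required P_cr = n·P = 3.6 × 218 = 784.8 kN
L_e = K·L = 1 × 3.88 = 3.880 m
Required I = P_cr·L_e²/(π²E) = 7.848×10^5 × 3.880² / (π² × 1.38×10^10) = 8.674×10^-5 m⁴
I_req = 8.674×10^7 mm⁴
Solid circle: I = πd⁴/64  ⇒  d = (64I/π)^(1/4) = (64×8.674×10^7/π)^(1/4) = 205 mm

d ≈ 205 mm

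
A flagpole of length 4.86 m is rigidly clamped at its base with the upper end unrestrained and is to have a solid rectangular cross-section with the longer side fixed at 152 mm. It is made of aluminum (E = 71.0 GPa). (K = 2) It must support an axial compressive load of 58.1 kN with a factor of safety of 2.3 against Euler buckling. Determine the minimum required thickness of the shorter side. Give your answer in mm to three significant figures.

Required P_cr = n·P = 2.3 × 58.1 = 133.6 kN
L_e = K·L = 2 × 4.86 = 9.720 m
Required I = P_cr·L_e²/(π²E) = 1.336×10^5 × 9.720² / (π² × 7.10×10^10) = 1.802×10^-5 m⁴
I_req = 1.802×10^7 mm⁴
Rectangle, weak axis: I_min = h·b³/12 with h = 152 mm fixed  ⇒  b = (12I/h)^(1/3) = 112 mm

b ≈ 112 mm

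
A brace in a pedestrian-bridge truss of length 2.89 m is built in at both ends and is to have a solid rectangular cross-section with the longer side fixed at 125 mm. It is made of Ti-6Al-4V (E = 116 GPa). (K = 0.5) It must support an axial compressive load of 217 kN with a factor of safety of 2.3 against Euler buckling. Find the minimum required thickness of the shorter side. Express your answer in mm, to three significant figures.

b ≈ 44.4 mm

Required P_cr = n·P = 2.3 × 217 = 499.1 kN
L_e = K·L = 0.5 × 2.89 = 1.445 m
Required I = P_cr·L_e²/(π²E) = 4.991×10^5 × 1.445² / (π² × 1.16×10^11) = 9.103×10^-7 m⁴
I_req = 9.103×10^5 mm⁴
Rectangle, weak axis: I_min = h·b³/12 with h = 125 mm fixed  ⇒  b = (12I/h)^(1/3) = 44.4 mm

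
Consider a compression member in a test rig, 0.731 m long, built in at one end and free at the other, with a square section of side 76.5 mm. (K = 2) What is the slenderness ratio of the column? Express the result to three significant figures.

For a square r = a/√12 = 76.5/√12 = 22.08 mm
L_e = K·L = 2 × 0.731 m = 1.462 m = 1462.0 mm
λ = L_e / r_min = 1462.0 / 22.08 = 66.2

λ ≈ 66.2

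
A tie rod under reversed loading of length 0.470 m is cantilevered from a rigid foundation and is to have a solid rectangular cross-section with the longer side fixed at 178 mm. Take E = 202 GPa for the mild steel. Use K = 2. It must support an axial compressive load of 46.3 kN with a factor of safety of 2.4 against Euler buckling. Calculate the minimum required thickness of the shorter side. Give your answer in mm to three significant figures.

b ≈ 14.9 mm

Required P_cr = n·P = 2.4 × 46.3 = 111.1 kN
L_e = K·L = 2 × 0.470 = 0.9400 m
Required I = P_cr·L_e²/(π²E) = 1.111×10^5 × 0.9400² / (π² × 2.02×10^11) = 4.925×10^-8 m⁴
I_req = 4.925×10^4 mm⁴
Rectangle, weak axis: I_min = h·b³/12 with h = 178 mm fixed  ⇒  b = (12I/h)^(1/3) = 14.9 mm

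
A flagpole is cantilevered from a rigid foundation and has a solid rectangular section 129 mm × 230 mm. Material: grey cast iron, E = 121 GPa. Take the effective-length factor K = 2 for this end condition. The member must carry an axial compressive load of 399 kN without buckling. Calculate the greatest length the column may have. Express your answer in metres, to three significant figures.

L_max ≈ 5.55 m

Buckling occurs about the weak axis: I_min = h·b³/12 with b = 129 mm (the shorter side).
I_min = 230×129³/12 = 4.114×10^7 mm⁴
I = 4.114×10^-5 m⁴
At the buckling limit P_cr = P = 3.990×10^5 N
From P_cr = π²EI/(K·L)²:  L = (1/K)·√(π²EI/P_cr) = (1/2)·√(π²×1.21×10^11×4.114×10^-5/3.990×10^5)
L = 5.55 m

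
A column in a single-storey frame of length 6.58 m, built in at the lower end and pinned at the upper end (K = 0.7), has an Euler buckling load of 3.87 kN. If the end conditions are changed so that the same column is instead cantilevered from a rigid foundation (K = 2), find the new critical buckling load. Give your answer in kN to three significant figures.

P_cr ∝ 1/K², so P_cr,new = P_cr,old × (K_old/K_new)² = 3.87 × (0.7/2)²
= 3.87 × 0.1225 = 0.474 kN

P_cr ≈ 0.474 kN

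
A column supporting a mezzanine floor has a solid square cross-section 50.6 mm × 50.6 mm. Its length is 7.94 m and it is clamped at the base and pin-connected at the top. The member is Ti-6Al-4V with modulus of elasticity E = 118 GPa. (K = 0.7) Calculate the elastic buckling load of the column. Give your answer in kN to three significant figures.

I = a⁴/12 = 50.6⁴/12 = 5.463×10^5 mm⁴
I = 5.463×10^5 mm⁴ = 5.463×10^-7 m⁴
Effective length L_e = K·L = 0.7 × 7.94 = 5.558 m
P_cr = π²EI / L_e² = π² × 118×10⁹ × 5.463×10^-7 / 5.558² = 2.060×10^4 N

P_cr ≈ 20.6 kN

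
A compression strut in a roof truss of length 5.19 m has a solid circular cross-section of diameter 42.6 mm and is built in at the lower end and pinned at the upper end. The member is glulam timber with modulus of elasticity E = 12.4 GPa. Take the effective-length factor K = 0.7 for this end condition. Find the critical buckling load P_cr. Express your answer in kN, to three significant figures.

P_cr ≈ 1.50 kN

I = πd⁴/64 = π×42.6⁴/64 = 1.617×10^5 mm⁴
I = 1.617×10^5 mm⁴ = 1.617×10^-7 m⁴
Effective length L_e = K·L = 0.7 × 5.19 = 3.633 m
P_cr = π²EI / L_e² = π² × 12.4×10⁹ × 1.617×10^-7 / 3.633² = 1.499×10^3 N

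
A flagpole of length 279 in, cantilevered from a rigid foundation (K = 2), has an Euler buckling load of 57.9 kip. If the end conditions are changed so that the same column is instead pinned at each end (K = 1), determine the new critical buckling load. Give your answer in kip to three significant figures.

P_cr ≈ 232 kip

P_cr ∝ 1/K², so P_cr,new = P_cr,old × (K_old/K_new)² = 57.9 × (2/1)²
= 57.9 × 4.000 = 232 kip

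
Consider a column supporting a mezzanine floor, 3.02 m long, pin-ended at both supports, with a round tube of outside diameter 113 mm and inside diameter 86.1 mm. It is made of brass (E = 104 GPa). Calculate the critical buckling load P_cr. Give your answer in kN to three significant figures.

P_cr ≈ 597 kN

d_o = 113 mm, d_i = 86.1 mm
I = π(d_o⁴ − d_i⁴)/64 = π(113⁴ − 86.10⁴)/64 = 5.306×10^6 mm⁴
I = 5.306×10^6 mm⁴ = 5.306×10^-6 m⁴
Effective length L_e = K·L = 1 × 3.02 = 3.020 m
P_cr = π²EI / L_e² = π² × 104×10⁹ × 5.306×10^-6 / 3.020² = 5.971×10^5 N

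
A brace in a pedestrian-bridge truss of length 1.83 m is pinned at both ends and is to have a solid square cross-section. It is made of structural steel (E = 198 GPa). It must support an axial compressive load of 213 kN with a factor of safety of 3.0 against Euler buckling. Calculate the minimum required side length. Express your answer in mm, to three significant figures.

Required P_cr = n·P = 3.0 × 213 = 639.0 kN
L_e = K·L = 1 × 1.83 = 1.830 m
Required I = P_cr·L_e²/(π²E) = 6.390×10^5 × 1.830² / (π² × 1.98×10^11) = 1.095×10^-6 m⁴
I_req = 1.095×10^6 mm⁴
Solid square: I = a⁴/12  ⇒  a = (12I)^(1/4) = (12×1.095×10^6)^(1/4) = 60.2 mm

a ≈ 60.2 mm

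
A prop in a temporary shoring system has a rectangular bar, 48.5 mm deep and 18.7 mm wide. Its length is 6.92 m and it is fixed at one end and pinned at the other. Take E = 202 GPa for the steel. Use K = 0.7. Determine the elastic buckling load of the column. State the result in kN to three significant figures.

P_cr ≈ 2.25 kN

Buckling occurs about the weak axis: I_min = h·b³/12 with b = 18.7 mm (the shorter side).
I_min = 48.5×18.7³/12 = 2.643×10^4 mm⁴
I = 2.643×10^4 mm⁴ = 2.643×10^-8 m⁴
Effective length L_e = K·L = 0.7 × 6.92 = 4.844 m
P_cr = π²EI / L_e² = π² × 202×10⁹ × 2.643×10^-8 / 4.844² = 2.246×10^3 N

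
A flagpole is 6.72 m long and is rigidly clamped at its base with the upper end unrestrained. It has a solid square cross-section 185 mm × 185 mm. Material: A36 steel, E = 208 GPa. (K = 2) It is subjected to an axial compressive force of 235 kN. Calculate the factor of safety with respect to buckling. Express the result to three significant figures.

I = a⁴/12 = 185⁴/12 = 9.761×10^7 mm⁴
I = 9.761×10^7 mm⁴ = 9.761×10^-5 m⁴
Effective length L_e = K·L = 2 × 6.72 = 13.44 m
P_cr = π²EI / L_e² = π² × 208×10⁹ × 9.761×10^-5 / 13.44² = 1.109×10^6 N
Factor of safety n = P_cr / P = 1109.4 / 235 = 4.72

n ≈ 4.72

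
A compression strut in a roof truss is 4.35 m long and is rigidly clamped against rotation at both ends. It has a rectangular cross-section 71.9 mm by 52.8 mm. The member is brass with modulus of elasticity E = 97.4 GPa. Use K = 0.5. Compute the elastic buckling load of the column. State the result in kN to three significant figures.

P_cr ≈ 179 kN

Buckling occurs about the weak axis: I_min = h·b³/12 with b = 52.8 mm (the shorter side).
I_min = 71.9×52.8³/12 = 8.820×10^5 mm⁴
I = 8.820×10^5 mm⁴ = 8.820×10^-7 m⁴
Effective length L_e = K·L = 0.5 × 4.35 = 2.175 m
P_cr = π²EI / L_e² = π² × 97.4×10⁹ × 8.820×10^-7 / 2.175² = 1.792×10^5 N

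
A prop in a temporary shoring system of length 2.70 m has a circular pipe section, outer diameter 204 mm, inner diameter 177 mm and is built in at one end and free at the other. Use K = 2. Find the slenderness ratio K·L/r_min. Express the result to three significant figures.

λ ≈ 80.0

d_o = 204 mm, d_i = 177 mm
I = π(d_o⁴ − d_i⁴)/64 = π(204⁴ − 177.0⁴)/64 = 3.683×10^7 mm⁴
A = 8.079×10^3 mm²;  r_min = √(I/A) = √(3.683×10^7/8.079×10^3) = 67.52 mm
L_e = K·L = 2 × 2.70 m = 5.400 m = 5400.0 mm
λ = L_e / r_min = 5400.0 / 67.52 = 80.0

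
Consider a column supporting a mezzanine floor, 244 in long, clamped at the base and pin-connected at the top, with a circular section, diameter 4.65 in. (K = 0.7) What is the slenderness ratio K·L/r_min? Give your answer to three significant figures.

I = πd⁴/64 = π×4.65⁴/64 = 22.95 in⁴
A = 16.98 in²;  r_min = √(I/A) = √(22.95/16.98) = 1.163 in
L_e = K·L = 0.7 × 244 = 170.8 in
λ = L_e / r_min = 170.80 / 1.163 = 147

λ ≈ 147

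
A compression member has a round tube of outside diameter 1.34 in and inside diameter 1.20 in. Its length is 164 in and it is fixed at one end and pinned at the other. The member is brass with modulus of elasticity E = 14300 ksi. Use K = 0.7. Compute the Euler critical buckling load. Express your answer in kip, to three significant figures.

d_o = 1.34 in, d_i = 1.20 in
I = π(d_o⁴ − d_i⁴)/64 = π(1.34⁴ − 1.200⁴)/64 = 5.648×10^-2 in⁴
Effective length L_e = K·L = 0.7 × 164 = 114.8 in
P_cr = π²EI / L_e² = π² × 14300×10³ × 5.648×10^-2 / 114.8² = 604.8 lb

P_cr ≈ 0.605 kip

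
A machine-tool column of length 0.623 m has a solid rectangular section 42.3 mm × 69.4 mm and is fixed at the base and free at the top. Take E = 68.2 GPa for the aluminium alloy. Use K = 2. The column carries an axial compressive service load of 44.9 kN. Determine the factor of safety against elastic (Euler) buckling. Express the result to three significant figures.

n ≈ 4.23

Buckling occurs about the weak axis: I_min = h·b³/12 with b = 42.3 mm (the shorter side).
I_min = 69.4×42.3³/12 = 4.377×10^5 mm⁴
I = 4.377×10^5 mm⁴ = 4.377×10^-7 m⁴
Effective length L_e = K·L = 2 × 0.623 = 1.246 m
P_cr = π²EI / L_e² = π² × 68.2×10⁹ × 4.377×10^-7 / 1.246² = 1.898×10^5 N
Factor of safety n = P_cr / P = 189.78 / 44.9 = 4.23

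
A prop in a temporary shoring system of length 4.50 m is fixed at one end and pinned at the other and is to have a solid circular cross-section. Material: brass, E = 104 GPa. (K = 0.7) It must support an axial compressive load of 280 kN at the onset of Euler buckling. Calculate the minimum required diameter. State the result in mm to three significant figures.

L_e = K·L = 0.7 × 4.50 = 3.150 m
Required I = P_cr·L_e²/(π²E) = 2.800×10^5 × 3.150² / (π² × 1.04×10^11) = 2.707×10^-6 m⁴
I_req = 2.707×10^6 mm⁴
Solid circle: I = πd⁴/64  ⇒  d = (64I/π)^(1/4) = (64×2.707×10^6/π)^(1/4) = 86.2 mm

d ≈ 86.2 mm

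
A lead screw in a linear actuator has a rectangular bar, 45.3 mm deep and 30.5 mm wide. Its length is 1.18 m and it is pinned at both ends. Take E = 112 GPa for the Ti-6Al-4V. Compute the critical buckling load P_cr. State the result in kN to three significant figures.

P_cr ≈ 85.0 kN

Buckling occurs about the weak axis: I_min = h·b³/12 with b = 30.5 mm (the shorter side).
I_min = 45.3×30.5³/12 = 1.071×10^5 mm⁴
I = 1.071×10^5 mm⁴ = 1.071×10^-7 m⁴
Effective length L_e = K·L = 1 × 1.18 = 1.180 m
P_cr = π²EI / L_e² = π² × 112×10⁹ × 1.071×10^-7 / 1.180² = 8.503×10^4 N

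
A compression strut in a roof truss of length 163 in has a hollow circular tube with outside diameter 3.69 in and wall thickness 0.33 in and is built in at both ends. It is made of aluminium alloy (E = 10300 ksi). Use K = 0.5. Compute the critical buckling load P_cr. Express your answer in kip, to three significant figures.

P_cr ≈ 76.0 kip

Inner diameter d_i = 3.69 − 2×0.33 = 3.030 in
I = π(d_o⁴ − d_i⁴)/64 = π(3.69⁴ − 3.030⁴)/64 = 4.963 in⁴
Effective length L_e = K·L = 0.5 × 163 = 81.50 in
P_cr = π²EI / L_e² = π² × 10300×10³ × 4.963 / 81.50² = 7.596×10^4 lb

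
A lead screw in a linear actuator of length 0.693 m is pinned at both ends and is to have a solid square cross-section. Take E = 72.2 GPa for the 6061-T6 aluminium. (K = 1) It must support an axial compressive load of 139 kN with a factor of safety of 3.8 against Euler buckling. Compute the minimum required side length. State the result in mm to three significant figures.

Required P_cr = n·P = 3.8 × 139 = 528.2 kN
L_e = K·L = 1 × 0.693 = 0.6930 m
Required I = P_cr·L_e²/(π²E) = 5.282×10^5 × 0.6930² / (π² × 7.22×10^10) = 3.560×10^-7 m⁴
I_req = 3.560×10^5 mm⁴
Solid square: I = a⁴/12  ⇒  a = (12I)^(1/4) = (12×3.560×10^5)^(1/4) = 45.5 mm

a ≈ 45.5 mm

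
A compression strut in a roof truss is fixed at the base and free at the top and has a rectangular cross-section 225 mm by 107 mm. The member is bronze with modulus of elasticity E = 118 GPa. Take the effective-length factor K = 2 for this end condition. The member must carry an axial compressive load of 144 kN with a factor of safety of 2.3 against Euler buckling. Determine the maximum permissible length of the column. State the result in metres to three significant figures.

Buckling occurs about the weak axis: I_min = h·b³/12 with b = 107 mm (the shorter side).
I_min = 225×107³/12 = 2.297×10^7 mm⁴
I = 2.297×10^-5 m⁴
Required critical load P_cr = n·P = 2.3 × 144 = 331.2 kN = 3.312×10^5 N
From P_cr = π²EI/(K·L)²:  L = (1/K)·√(π²EI/P_cr) = (1/2)·√(π²×1.18×10^11×2.297×10^-5/3.312×10^5)
L = 4.49 m

L_max ≈ 4.49 m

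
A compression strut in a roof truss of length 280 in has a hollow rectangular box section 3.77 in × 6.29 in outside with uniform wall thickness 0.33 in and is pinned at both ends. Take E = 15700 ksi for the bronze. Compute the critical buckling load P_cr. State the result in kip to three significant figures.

Inner dimensions: h_i = 6.29 − 2×0.33 = 5.630 in, b_i = 3.77 − 2×0.33 = 3.110 in
Weak-axis I_min = (h_o·b_o³ − h_i·b_i³)/12 with b_o = 3.77, b_i = 3.110 in (shorter outer/inner sides).
I_min = (6.29×3.77³ − 5.630×3.110³)/12 = 13.97 in⁴
Effective length L_e = K·L = 1 × 280 = 280.0 in
P_cr = π²EI / L_e² = π² × 15700×10³ × 13.97 / 280.0² = 2.762×10^4 lb

P_cr ≈ 27.6 kip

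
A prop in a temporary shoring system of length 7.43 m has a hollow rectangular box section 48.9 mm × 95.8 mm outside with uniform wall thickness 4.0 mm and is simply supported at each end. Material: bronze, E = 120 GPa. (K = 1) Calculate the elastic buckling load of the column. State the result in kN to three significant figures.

P_cr ≈ 9.29 kN

Inner dimensions: h_i = 95.8 − 2×4.0 = 87.80 mm, b_i = 48.9 − 2×4.0 = 40.90 mm
Weak-axis I_min = (h_o·b_o³ − h_i·b_i³)/12 with b_o = 48.9, b_i = 40.90 mm (shorter outer/inner sides).
I_min = (95.8×48.9³ − 87.80×40.90³)/12 = 4.329×10^5 mm⁴
I = 4.329×10^5 mm⁴ = 4.329×10^-7 m⁴
Effective length L_e = K·L = 1 × 7.43 = 7.430 m
P_cr = π²EI / L_e² = π² × 120×10⁹ × 4.329×10^-7 / 7.430² = 9.287×10^3 N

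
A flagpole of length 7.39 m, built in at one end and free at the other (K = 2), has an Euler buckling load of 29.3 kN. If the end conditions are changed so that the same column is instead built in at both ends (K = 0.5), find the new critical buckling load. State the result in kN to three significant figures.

P_cr ≈ 469 kN

P_cr ∝ 1/K², so P_cr,new = P_cr,old × (K_old/K_new)² = 29.3 × (2/0.5)²
= 29.3 × 16.00 = 469 kN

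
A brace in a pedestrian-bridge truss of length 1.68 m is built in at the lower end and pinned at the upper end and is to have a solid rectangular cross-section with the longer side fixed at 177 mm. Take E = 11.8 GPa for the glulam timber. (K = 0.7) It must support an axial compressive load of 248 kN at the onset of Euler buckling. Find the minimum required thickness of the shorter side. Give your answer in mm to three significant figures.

L_e = K·L = 0.7 × 1.68 = 1.176 m
Required I = P_cr·L_e²/(π²E) = 2.480×10^5 × 1.176² / (π² × 1.18×10^10) = 2.945×10^-6 m⁴
I_req = 2.945×10^6 mm⁴
Rectangle, weak axis: I_min = h·b³/12 with h = 177 mm fixed  ⇒  b = (12I/h)^(1/3) = 58.4 mm

b ≈ 58.4 mm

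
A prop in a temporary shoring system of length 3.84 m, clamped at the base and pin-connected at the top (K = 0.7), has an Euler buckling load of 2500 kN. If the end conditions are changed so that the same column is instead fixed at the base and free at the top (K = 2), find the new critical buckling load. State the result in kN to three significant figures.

P_cr ≈ 306 kN

P_cr ∝ 1/K², so P_cr,new = P_cr,old × (K_old/K_new)² = 2500 × (0.7/2)²
= 2500 × 0.1225 = 306 kN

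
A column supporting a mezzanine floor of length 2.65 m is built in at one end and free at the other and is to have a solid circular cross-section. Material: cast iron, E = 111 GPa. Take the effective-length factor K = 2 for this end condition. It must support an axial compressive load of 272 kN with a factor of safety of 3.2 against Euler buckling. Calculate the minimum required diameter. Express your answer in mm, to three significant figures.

Required P_cr = n·P = 3.2 × 272 = 870.4 kN
L_e = K·L = 2 × 2.65 = 5.300 m
Required I = P_cr·L_e²/(π²E) = 8.704×10^5 × 5.300² / (π² × 1.11×10^11) = 2.232×10^-5 m⁴
I_req = 2.232×10^7 mm⁴
Solid circle: I = πd⁴/64  ⇒  d = (64I/π)^(1/4) = (64×2.232×10^7/π)^(1/4) = 146 mm

d ≈ 146 mm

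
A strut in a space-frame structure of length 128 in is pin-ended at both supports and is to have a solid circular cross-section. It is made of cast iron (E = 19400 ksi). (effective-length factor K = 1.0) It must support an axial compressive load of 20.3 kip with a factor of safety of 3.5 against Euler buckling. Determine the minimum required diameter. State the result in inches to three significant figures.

Required P_cr = n·P = 3.5 × 20.3 = 71.05 kip
L_e = K·L = 1 × 128 = 128.0 in
Required I = P_cr·L_e²/(π²E) = 7.105×10^4 × 128.0² / (π² × 1.94×10^7) = 6.080 in⁴
Solid circle: I = πd⁴/64  ⇒  d = (64I/π)^(1/4) = (64×6.080/π)^(1/4) = 3.34 in

d ≈ 3.34 in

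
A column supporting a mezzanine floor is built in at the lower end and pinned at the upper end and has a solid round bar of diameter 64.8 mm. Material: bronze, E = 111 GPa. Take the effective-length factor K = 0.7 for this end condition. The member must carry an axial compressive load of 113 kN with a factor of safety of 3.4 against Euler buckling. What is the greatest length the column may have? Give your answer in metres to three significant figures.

L_max ≈ 2.24 m

I = πd⁴/64 = π×64.8⁴/64 = 8.655×10^5 mm⁴
I = 8.655×10^-7 m⁴
Required critical load P_cr = n·P = 3.4 × 113 = 384.2 kN = 3.842×10^5 N
From P_cr = π²EI/(K·L)²:  L = (1/K)·√(π²EI/P_cr) = (1/0.7)·√(π²×1.11×10^11×8.655×10^-7/3.842×10^5)
L = 2.24 m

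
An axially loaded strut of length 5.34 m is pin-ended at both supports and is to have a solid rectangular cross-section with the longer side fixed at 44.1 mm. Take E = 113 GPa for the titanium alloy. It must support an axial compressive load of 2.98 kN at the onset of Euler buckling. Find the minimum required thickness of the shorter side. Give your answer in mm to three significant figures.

L_e = K·L = 1 × 5.34 = 5.340 m
Required I = P_cr·L_e²/(π²E) = 2.980×10^3 × 5.340² / (π² × 1.13×10^11) = 7.619×10^-8 m⁴
I_req = 7.619×10^4 mm⁴
Rectangle, weak axis: I_min = h·b³/12 with h = 44.1 mm fixed  ⇒  b = (12I/h)^(1/3) = 27.5 mm

b ≈ 27.5 mm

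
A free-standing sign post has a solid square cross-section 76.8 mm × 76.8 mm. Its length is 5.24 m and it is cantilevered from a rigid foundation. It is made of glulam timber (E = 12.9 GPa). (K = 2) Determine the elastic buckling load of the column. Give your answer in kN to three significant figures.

I = a⁴/12 = 76.8⁴/12 = 2.899×10^6 mm⁴
I = 2.899×10^6 mm⁴ = 2.899×10^-6 m⁴
Effective length L_e = K·L = 2 × 5.24 = 10.48 m
P_cr = π²EI / L_e² = π² × 12.9×10⁹ × 2.899×10^-6 / 10.48² = 3.361×10^3 N

P_cr ≈ 3.36 kN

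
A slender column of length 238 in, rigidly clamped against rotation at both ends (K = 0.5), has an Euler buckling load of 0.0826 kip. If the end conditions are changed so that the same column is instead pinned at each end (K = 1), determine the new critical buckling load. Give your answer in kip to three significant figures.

P_cr ∝ 1/K², so P_cr,new = P_cr,old × (K_old/K_new)² = 0.0826 × (0.5/1)²
= 0.0826 × 0.2500 = 0.0207 kip

P_cr ≈ 0.0207 kip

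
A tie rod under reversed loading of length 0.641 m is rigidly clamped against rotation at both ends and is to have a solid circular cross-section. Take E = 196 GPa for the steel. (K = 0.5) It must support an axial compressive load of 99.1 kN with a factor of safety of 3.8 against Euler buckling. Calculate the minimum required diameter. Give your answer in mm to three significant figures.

d ≈ 25.3 mm

Required P_cr = n·P = 3.8 × 99.1 = 376.6 kN
L_e = K·L = 0.5 × 0.641 = 0.3205 m
Required I = P_cr·L_e²/(π²E) = 3.766×10^5 × 0.3205² / (π² × 1.96×10^11) = 2.000×10^-8 m⁴
I_req = 2.000×10^4 mm⁴
Solid circle: I = πd⁴/64  ⇒  d = (64I/π)^(1/4) = (64×2.000×10^4/π)^(1/4) = 25.3 mm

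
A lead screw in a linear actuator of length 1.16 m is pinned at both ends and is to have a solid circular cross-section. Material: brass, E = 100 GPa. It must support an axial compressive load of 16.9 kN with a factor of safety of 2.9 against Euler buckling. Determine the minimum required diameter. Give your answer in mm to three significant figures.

Required P_cr = n·P = 2.9 × 16.9 = 49.01 kN
L_e = K·L = 1 × 1.16 = 1.160 m
Required I = P_cr·L_e²/(π²E) = 4.901×10^4 × 1.160² / (π² × 1.00×10^11) = 6.682×10^-8 m⁴
I_req = 6.682×10^4 mm⁴
Solid circle: I = πd⁴/64  ⇒  d = (64I/π)^(1/4) = (64×6.682×10^4/π)^(1/4) = 34.2 mm

d ≈ 34.2 mm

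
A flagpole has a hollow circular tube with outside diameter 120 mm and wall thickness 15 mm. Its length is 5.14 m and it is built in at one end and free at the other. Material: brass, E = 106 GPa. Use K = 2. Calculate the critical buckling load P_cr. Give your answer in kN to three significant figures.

P_cr ≈ 68.9 kN

Inner diameter d_i = 120 − 2×15 = 90.00 mm
I = π(d_o⁴ − d_i⁴)/64 = π(120⁴ − 90.00⁴)/64 = 6.958×10^6 mm⁴
I = 6.958×10^6 mm⁴ = 6.958×10^-6 m⁴
Effective length L_e = K·L = 2 × 5.14 = 10.28 m
P_cr = π²EI / L_e² = π² × 106×10⁹ × 6.958×10^-6 / 10.28² = 6.888×10^4 N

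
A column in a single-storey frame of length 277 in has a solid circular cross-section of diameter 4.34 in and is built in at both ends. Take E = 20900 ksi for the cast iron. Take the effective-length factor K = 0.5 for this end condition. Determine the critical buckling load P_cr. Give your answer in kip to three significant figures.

I = πd⁴/64 = π×4.34⁴/64 = 17.42 in⁴
Effective length L_e = K·L = 0.5 × 277 = 138.5 in
P_cr = π²EI / L_e² = π² × 20900×10³ × 17.42 / 138.5² = 1.873×10^5 lb

P_cr ≈ 187 kip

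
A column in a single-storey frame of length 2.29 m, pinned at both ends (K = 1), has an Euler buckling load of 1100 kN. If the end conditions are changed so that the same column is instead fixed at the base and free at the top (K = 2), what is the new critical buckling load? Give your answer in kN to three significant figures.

P_cr ≈ 275 kN

P_cr ∝ 1/K², so P_cr,new = P_cr,old × (K_old/K_new)² = 1100 × (1/2)²
= 1100 × 0.2500 = 275 kN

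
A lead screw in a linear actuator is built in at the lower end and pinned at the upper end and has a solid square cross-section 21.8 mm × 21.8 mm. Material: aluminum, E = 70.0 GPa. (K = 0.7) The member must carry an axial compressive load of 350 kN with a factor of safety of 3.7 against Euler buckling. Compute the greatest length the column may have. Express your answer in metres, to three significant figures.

L_max ≈ 0.143 m

I = a⁴/12 = 21.8⁴/12 = 1.882×10^4 mm⁴
I = 1.882×10^-8 m⁴
Required critical load P_cr = n·P = 3.7 × 350 = 1295 kN = 1.295×10^6 N
From P_cr = π²EI/(K·L)²:  L = (1/K)·√(π²EI/P_cr) = (1/0.7)·√(π²×7.00×10^10×1.882×10^-8/1.295×10^6)
L = 0.143 m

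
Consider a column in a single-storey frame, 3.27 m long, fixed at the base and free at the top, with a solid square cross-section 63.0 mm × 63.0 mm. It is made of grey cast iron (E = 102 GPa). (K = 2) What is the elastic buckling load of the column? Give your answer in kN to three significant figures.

P_cr ≈ 30.9 kN

I = a⁴/12 = 63.0⁴/12 = 1.313×10^6 mm⁴
I = 1.313×10^6 mm⁴ = 1.313×10^-6 m⁴
Effective length L_e = K·L = 2 × 3.27 = 6.540 m
P_cr = π²EI / L_e² = π² × 102×10⁹ × 1.313×10^-6 / 6.540² = 3.090×10^4 N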